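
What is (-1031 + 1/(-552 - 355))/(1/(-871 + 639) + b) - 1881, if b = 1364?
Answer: -540096731325/287017429 ≈ -1881.8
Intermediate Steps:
(-1031 + 1/(-552 - 355))/(1/(-871 + 639) + b) - 1881 = (-1031 + 1/(-552 - 355))/(1/(-871 + 639) + 1364) - 1881 = (-1031 + 1/(-907))/(1/(-232) + 1364) - 1881 = (-1031 - 1/907)/(-1/232 + 1364) - 1881 = -935118/(907*316447/232) - 1881 = -935118/907*232/316447 - 1881 = -216947376/287017429 - 1881 = -540096731325/287017429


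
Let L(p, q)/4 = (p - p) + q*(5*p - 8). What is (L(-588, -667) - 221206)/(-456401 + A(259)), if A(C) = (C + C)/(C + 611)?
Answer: -1662582615/99267088 ≈ -16.749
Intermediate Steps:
L(p, q) = 4*q*(-8 + 5*p) (L(p, q) = 4*((p - p) + q*(5*p - 8)) = 4*(0 + q*(-8 + 5*p)) = 4*(q*(-8 + 5*p)) = 4*q*(-8 + 5*p))
A(C) = 2*C/(611 + C) (A(C) = (2*C)/(611 + C) = 2*C/(611 + C))
(L(-588, -667) - 221206)/(-456401 + A(259)) = (4*(-667)*(-8 + 5*(-588)) - 221206)/(-456401 + 2*259/(611 + 259)) = (4*(-667)*(-8 - 2940) - 221206)/(-456401 + 2*259/870) = (4*(-667)*(-2948) - 221206)/(-456401 + 2*259*(1/870)) = (7865264 - 221206)/(-456401 + 259/435) = 7644058/(-198534176/435) = 7644058*(-435/198534176) = -1662582615/99267088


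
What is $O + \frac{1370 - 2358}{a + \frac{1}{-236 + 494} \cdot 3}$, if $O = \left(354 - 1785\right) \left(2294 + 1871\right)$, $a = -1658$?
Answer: $- \frac{849834832537}{142587} \approx -5.9601 \cdot 10^{6}$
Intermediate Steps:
$O = -5960115$ ($O = \left(-1431\right) 4165 = -5960115$)
$O + \frac{1370 - 2358}{a + \frac{1}{-236 + 494} \cdot 3} = -5960115 + \frac{1370 - 2358}{-1658 + \frac{1}{-236 + 494} \cdot 3} = -5960115 - \frac{988}{-1658 + \frac{1}{258} \cdot 3} = -5960115 - \frac{988}{-1658 + \frac{1}{86}} = -5960115 - \frac{988}{- \frac{142587}{86}} = -5960115 - - \frac{84968}{142587} = -5960115 + \frac{84968}{142587} = - \frac{849834832537}{142587}$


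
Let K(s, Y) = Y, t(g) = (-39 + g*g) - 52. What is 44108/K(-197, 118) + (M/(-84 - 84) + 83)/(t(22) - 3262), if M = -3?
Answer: 3543009565/9479176 ≈ 373.77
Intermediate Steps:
t(g) = -91 + g**2 (t(g) = (-39 + g**2) - 52 = -91 + g**2)
44108/K(-197, 118) + (M/(-84 - 84) + 83)/(t(22) - 3262) = 44108/118 + (-3/(-84 - 84) + 83)/((-91 + 22**2) - 3262) = 44108*(1/118) + (-3/(-168) + 83)/((-91 + 484) - 3262) = 22054/59 + (-3*(-1/168) + 83)/(393 - 3262) = 22054/59 + (1/56 + 83)/(-2869) = 22054/59 + (4649/56)*(-1/2869) = 22054/59 - 4649/160664 = 3543009565/9479176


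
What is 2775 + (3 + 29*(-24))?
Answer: 2082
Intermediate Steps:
2775 + (3 + 29*(-24)) = 2775 + (3 - 696) = 2775 - 693 = 2082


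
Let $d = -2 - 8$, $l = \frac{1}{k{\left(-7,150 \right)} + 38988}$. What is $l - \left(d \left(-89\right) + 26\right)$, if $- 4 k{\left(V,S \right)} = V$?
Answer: $- \frac{142858440}{155959} \approx -916.0$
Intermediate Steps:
$k{\left(V,S \right)} = - \frac{V}{4}$
$l = \frac{4}{155959}$ ($l = \frac{1}{\left(- \frac{1}{4}\right) \left(-7\right) + 38988} = \frac{1}{\frac{7}{4} + 38988} = \frac{1}{\frac{155959}{4}} = \frac{4}{155959} \approx 2.5648 \cdot 10^{-5}$)
$d = -10$ ($d = -2 - 8 = -10$)
$l - \left(d \left(-89\right) + 26\right) = \frac{4}{155959} - \left(\left(-10\right) \left(-89\right) + 26\right) = \frac{4}{155959} - \left(890 + 26\right) = \frac{4}{155959} - 916 = - \frac{142858440}{155959}$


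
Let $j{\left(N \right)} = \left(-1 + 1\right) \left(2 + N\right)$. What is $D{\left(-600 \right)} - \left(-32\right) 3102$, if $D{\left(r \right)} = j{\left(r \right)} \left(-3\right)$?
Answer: $99264$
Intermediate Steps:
$j{\left(N \right)} = 0$ ($j{\left(N \right)} = 0 \left(2 + N\right) = 0$)
$D{\left(r \right)} = 0$ ($D{\left(r \right)} = 0 \left(-3\right) = 0$)
$D{\left(-600 \right)} - \left(-32\right) 3102 = 0 - \left(-32\right) 3102 = 0 - -99264 = 0 + 99264 = 99264$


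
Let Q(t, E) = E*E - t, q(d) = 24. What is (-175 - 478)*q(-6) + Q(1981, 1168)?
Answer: 1346571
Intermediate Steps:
Q(t, E) = E² - t
(-175 - 478)*q(-6) + Q(1981, 1168) = (-175 - 478)*24 + (1168² - 1*1981) = -653*24 + (1364224 - 1981) = -15672 + 1362243 = 1346571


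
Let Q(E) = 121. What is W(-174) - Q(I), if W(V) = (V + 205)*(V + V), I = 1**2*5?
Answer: -10909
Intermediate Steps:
I = 5 (I = 1*5 = 5)
W(V) = 2*V*(205 + V) (W(V) = (205 + V)*(2*V) = 2*V*(205 + V))
W(-174) - Q(I) = 2*(-174)*(205 - 174) - 1*121 = 2*(-174)*31 - 121 = -10788 - 121 = -10909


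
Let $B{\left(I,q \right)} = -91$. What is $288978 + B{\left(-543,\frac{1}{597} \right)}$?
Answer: $288887$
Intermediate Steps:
$288978 + B{\left(-543,\frac{1}{597} \right)} = 288978 - 91 = 288887$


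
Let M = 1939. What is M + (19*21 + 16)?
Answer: 2354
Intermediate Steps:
M + (19*21 + 16) = 1939 + (19*21 + 16) = 1939 + (399 + 16) = 1939 + 415 = 2354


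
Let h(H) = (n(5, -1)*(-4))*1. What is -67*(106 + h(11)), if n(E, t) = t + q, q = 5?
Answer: -6030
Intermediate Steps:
n(E, t) = 5 + t (n(E, t) = t + 5 = 5 + t)
h(H) = -16 (h(H) = ((5 - 1)*(-4))*1 = (4*(-4))*1 = -16*1 = -16)
-67*(106 + h(11)) = -67*(106 - 16) = -67*90 = -6030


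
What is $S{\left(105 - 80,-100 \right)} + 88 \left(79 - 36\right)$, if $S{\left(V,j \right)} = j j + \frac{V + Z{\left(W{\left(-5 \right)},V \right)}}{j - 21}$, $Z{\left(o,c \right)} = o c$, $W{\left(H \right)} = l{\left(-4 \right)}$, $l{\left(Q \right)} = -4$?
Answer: $\frac{1667939}{121} \approx 13785.0$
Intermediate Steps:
$W{\left(H \right)} = -4$
$Z{\left(o,c \right)} = c o$
$S{\left(V,j \right)} = j^{2} - \frac{3 V}{-21 + j}$ ($S{\left(V,j \right)} = j j + \frac{V + V \left(-4\right)}{j - 21} = j^{2} + \frac{V - 4 V}{-21 + j} = j^{2} + \frac{\left(-3\right) V}{-21 + j} = j^{2} - \frac{3 V}{-21 + j}$)
$S{\left(105 - 80,-100 \right)} + 88 \left(79 - 36\right) = \frac{\left(-100\right)^{3} - 21 \left(-100\right)^{2} - 3 \left(105 - 80\right)}{-21 - 100} + 88 \left(79 - 36\right) = \frac{-1000000 - 210000 - 75}{-121} + 88 \cdot 43 = - \frac{-1000000 - 210000 - 75}{121} + 3784 = \left(- \frac{1}{121}\right) \left(-1210075\right) + 3784 = \frac{1210075}{121} + 3784 = \frac{1667939}{121}$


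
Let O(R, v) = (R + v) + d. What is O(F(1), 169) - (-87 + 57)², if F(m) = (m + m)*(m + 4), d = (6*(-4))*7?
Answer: -889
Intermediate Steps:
d = -168 (d = -24*7 = -168)
F(m) = 2*m*(4 + m) (F(m) = (2*m)*(4 + m) = 2*m*(4 + m))
O(R, v) = -168 + R + v (O(R, v) = (R + v) - 168 = -168 + R + v)
O(F(1), 169) - (-87 + 57)² = (-168 + 2*1*(4 + 1) + 169) - (-87 + 57)² = (-168 + 2*1*5 + 169) - 1*(-30)² = (-168 + 10 + 169) - 1*900 = 11 - 900 = -889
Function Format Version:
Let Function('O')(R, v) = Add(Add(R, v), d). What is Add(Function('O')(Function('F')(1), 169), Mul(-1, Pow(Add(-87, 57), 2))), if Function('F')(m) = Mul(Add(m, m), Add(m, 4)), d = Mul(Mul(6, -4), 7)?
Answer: -889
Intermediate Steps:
d = -168 (d = Mul(-24, 7) = -168)
Function('F')(m) = Mul(2, m, Add(4, m)) (Function('F')(m) = Mul(Mul(2, m), Add(4, m)) = Mul(2, m, Add(4, m)))
Function('O')(R, v) = Add(-168, R, v) (Function('O')(R, v) = Add(Add(R, v), -168) = Add(-168, R, v))
Add(Function('O')(Function('F')(1), 169), Mul(-1, Pow(Add(-87, 57), 2))) = Add(Add(-168, Mul(2, 1, Add(4, 1)), 169), Mul(-1, Pow(Add(-87, 57), 2))) = Add(Add(-168, Mul(2, 1, 5), 169), Mul(-1, Pow(-30, 2))) = Add(Add(-168, 10, 169), Mul(-1, 900)) = Add(11, -900) = -889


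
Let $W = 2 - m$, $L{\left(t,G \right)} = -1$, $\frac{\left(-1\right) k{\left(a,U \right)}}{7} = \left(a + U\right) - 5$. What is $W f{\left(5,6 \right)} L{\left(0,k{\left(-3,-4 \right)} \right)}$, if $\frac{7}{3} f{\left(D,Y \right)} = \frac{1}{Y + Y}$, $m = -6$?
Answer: $- \frac{2}{7} \approx -0.28571$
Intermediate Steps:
$k{\left(a,U \right)} = 35 - 7 U - 7 a$ ($k{\left(a,U \right)} = - 7 \left(\left(a + U\right) - 5\right) = - 7 \left(\left(U + a\right) - 5\right) = - 7 \left(-5 + U + a\right) = 35 - 7 U - 7 a$)
$W = 8$ ($W = 2 - -6 = 2 + 6 = 8$)
$f{\left(D,Y \right)} = \frac{3}{14 Y}$ ($f{\left(D,Y \right)} = \frac{3}{7 \left(Y + Y\right)} = \frac{3}{7 \cdot 2 Y} = \frac{3 \frac{1}{2 Y}}{7} = \frac{3}{14 Y}$)
$W f{\left(5,6 \right)} L{\left(0,k{\left(-3,-4 \right)} \right)} = 8 \frac{3}{14 \cdot 6} \left(-1\right) = 8 \cdot \frac{3}{14} \cdot \frac{1}{6} \left(-1\right) = 8 \cdot \frac{1}{28} \left(-1\right) = \frac{2}{7} \left(-1\right) = - \frac{2}{7}$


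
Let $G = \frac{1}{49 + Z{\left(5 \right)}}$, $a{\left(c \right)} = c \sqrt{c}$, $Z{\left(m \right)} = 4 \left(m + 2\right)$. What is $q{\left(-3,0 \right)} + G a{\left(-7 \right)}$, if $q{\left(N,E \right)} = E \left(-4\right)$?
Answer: $- \frac{i \sqrt{7}}{11} \approx - 0.24052 i$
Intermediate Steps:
$Z{\left(m \right)} = 8 + 4 m$ ($Z{\left(m \right)} = 4 \left(2 + m\right) = 8 + 4 m$)
$q{\left(N,E \right)} = - 4 E$
$a{\left(c \right)} = c^{\frac{3}{2}}$
$G = \frac{1}{77}$ ($G = \frac{1}{49 + \left(8 + 4 \cdot 5\right)} = \frac{1}{49 + \left(8 + 20\right)} = \frac{1}{49 + 28} = \frac{1}{77} \approx 0.012987$)
$q{\left(-3,0 \right)} + G a{\left(-7 \right)} = \left(-4\right) 0 + \frac{\left(-7\right)^{\frac{3}{2}}}{77} = 0 + \frac{\left(-7\right) i \sqrt{7}}{77} = 0 - \frac{i \sqrt{7}}{11} = - \frac{i \sqrt{7}}{11}$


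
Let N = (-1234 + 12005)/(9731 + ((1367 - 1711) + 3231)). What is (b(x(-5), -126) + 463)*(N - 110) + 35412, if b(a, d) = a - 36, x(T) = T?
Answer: -67176791/6309 ≈ -10648.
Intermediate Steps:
b(a, d) = -36 + a
N = 10771/12618 (N = 10771/(9731 + (-344 + 3231)) = 10771/(9731 + 2887) = 10771/12618 ≈ 0.85362)
(b(x(-5), -126) + 463)*(N - 110) + 35412 = ((-36 - 5) + 463)*(10771/12618 - 110) + 35412 = (-41 + 463)*(-1377209/12618) + 35412 = 422*(-1377209/12618) + 35412 = -290591099/6309 + 35412 = -67176791/6309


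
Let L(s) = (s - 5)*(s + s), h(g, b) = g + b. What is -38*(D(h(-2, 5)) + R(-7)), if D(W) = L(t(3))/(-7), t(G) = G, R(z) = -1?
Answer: -190/7 ≈ -27.143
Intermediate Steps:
h(g, b) = b + g
L(s) = 2*s*(-5 + s) (L(s) = (-5 + s)*(2*s) = 2*s*(-5 + s))
D(W) = 12/7 (D(W) = (2*3*(-5 + 3))/(-7) = (2*3*(-2))*(-⅐) = -12*(-⅐) = 12/7)
-38*(D(h(-2, 5)) + R(-7)) = -38*(12/7 - 1) = -38*5/7 = -190/7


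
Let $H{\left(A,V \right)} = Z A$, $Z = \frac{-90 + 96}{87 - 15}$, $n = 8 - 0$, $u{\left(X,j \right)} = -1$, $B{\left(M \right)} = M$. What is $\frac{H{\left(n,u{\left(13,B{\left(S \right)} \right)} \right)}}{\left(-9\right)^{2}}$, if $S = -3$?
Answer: $\frac{2}{243} \approx 0.0082304$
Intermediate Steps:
$n = 8$ ($n = 8 + 0 = 8$)
$Z = \frac{1}{12}$ ($Z = \frac{6}{72} = 6 \cdot \frac{1}{72} = \frac{1}{12} \approx 0.083333$)
$H{\left(A,V \right)} = \frac{A}{12}$
$\frac{H{\left(n,u{\left(13,B{\left(S \right)} \right)} \right)}}{\left(-9\right)^{2}} = \frac{\frac{1}{12} \cdot 8}{\left(-9\right)^{2}} = \frac{2}{3 \cdot 81} = \frac{2}{3} \cdot \frac{1}{81} = \frac{2}{243}$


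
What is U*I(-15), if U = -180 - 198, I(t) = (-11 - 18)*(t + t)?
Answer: -328860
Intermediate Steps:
I(t) = -58*t
U = -378
U*I(-15) = -(-21924)*(-15) = -378*870 = -328860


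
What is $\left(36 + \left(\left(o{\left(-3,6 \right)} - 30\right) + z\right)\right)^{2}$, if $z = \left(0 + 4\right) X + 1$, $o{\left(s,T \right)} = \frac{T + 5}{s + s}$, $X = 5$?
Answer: $\frac{22801}{36} \approx 633.36$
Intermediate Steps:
$o{\left(s,T \right)} = \frac{5 + T}{2 s}$
$z = 21$ ($z = \left(0 + 4\right) 5 + 1 = 4 \cdot 5 + 1 = 20 + 1 = 21$)
$\left(36 + \left(\left(o{\left(-3,6 \right)} - 30\right) + z\right)\right)^{2} = \left(36 + \left(\left(\frac{5 + 6}{2 \left(-3\right)} - 30\right) + 21\right)\right)^{2} = \left(36 + \left(\left(\frac{1}{2} \left(- \frac{1}{3}\right) 11 - 30\right) + 21\right)\right)^{2} = \left(36 + \left(\left(- \frac{11}{6} - 30\right) + 21\right)\right)^{2} = \left(36 + \left(- \frac{191}{6} + 21\right)\right)^{2} = \left(36 - \frac{65}{6}\right)^{2} = \left(\frac{151}{6}\right)^{2} = \frac{22801}{36}$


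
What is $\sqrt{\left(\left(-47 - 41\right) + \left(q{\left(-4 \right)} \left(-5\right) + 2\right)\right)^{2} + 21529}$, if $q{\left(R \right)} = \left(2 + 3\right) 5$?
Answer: $5 \sqrt{2642} \approx 257.0$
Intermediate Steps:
$q{\left(R \right)} = 25$ ($q{\left(R \right)} = 5 \cdot 5 = 25$)
$\sqrt{\left(\left(-47 - 41\right) + \left(q{\left(-4 \right)} \left(-5\right) + 2\right)\right)^{2} + 21529} = \sqrt{\left(\left(-47 - 41\right) + \left(25 \left(-5\right) + 2\right)\right)^{2} + 21529} = \sqrt{\left(\left(-47 - 41\right) + \left(-125 + 2\right)\right)^{2} + 21529} = \sqrt{\left(-88 - 123\right)^{2} + 21529} = \sqrt{\left(-211\right)^{2} + 21529} = \sqrt{44521 + 21529} = \sqrt{66050} = 5 \sqrt{2642}$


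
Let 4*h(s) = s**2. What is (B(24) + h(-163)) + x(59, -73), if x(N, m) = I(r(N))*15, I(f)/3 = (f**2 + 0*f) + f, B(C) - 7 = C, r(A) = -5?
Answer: 30293/4 ≈ 7573.3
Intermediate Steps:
h(s) = s**2/4
B(C) = 7 + C
I(f) = 3*f + 3*f**2 (I(f) = 3*((f**2 + 0*f) + f) = 3*((f**2 + 0) + f) = 3*(f**2 + f) = 3*(f + f**2) = 3*f + 3*f**2)
x(N, m) = 900 (x(N, m) = (3*(-5)*(1 - 5))*15 = (3*(-5)*(-4))*15 = 60*15 = 900)
(B(24) + h(-163)) + x(59, -73) = ((7 + 24) + (1/4)*(-163)**2) + 900 = (31 + (1/4)*26569) + 900 = (31 + 26569/4) + 900 = 26693/4 + 900 = 30293/4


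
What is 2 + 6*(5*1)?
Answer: 32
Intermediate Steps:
2 + 6*(5*1) = 2 + 6*5 = 2 + 30 = 32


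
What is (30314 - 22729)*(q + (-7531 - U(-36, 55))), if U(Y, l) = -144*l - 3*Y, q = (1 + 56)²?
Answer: 26775050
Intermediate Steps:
q = 3249 (q = 57² = 3249)
(30314 - 22729)*(q + (-7531 - U(-36, 55))) = (30314 - 22729)*(3249 + (-7531 - (-144*55 - 3*(-36)))) = 7585*(3249 + (-7531 - (-7920 + 108))) = 7585*(3249 + (-7531 - 1*(-7812))) = 7585*(3249 + (-7531 + 7812)) = 7585*(3249 + 281) = 7585*3530 = 26775050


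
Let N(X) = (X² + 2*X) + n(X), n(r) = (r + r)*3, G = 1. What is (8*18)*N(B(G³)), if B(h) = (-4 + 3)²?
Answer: 1296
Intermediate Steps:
n(r) = 6*r (n(r) = (2*r)*3 = 6*r)
B(h) = 1 (B(h) = (-1)² = 1)
N(X) = X² + 8*X (N(X) = (X² + 2*X) + 6*X = X² + 8*X)
(8*18)*N(B(G³)) = (8*18)*(1*(8 + 1)) = 144*(1*9) = 144*9 = 1296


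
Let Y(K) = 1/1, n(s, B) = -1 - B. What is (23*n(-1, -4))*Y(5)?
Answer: 69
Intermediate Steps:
Y(K) = 1
(23*n(-1, -4))*Y(5) = (23*(-1 - 1*(-4)))*1 = (23*(-1 + 4))*1 = (23*3)*1 = 69*1 = 69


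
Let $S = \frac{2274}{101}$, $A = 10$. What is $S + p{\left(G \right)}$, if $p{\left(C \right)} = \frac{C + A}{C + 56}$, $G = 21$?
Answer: $\frac{178229}{7777} \approx 22.917$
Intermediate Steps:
$S = \frac{2274}{101}$ ($S = 2274 \cdot \frac{1}{101} = \frac{2274}{101} \approx 22.515$)
$p{\left(C \right)} = \frac{10 + C}{56 + C}$ ($p{\left(C \right)} = \frac{C + 10}{C + 56} = \frac{10 + C}{56 + C}$)
$S + p{\left(G \right)} = \frac{2274}{101} + \frac{10 + 21}{56 + 21} = \frac{2274}{101} + \frac{1}{77} \cdot 31 = \frac{2274}{101} + \frac{31}{77} = \frac{178229}{7777}$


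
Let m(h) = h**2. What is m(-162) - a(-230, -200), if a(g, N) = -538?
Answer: 26782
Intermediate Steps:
m(-162) - a(-230, -200) = (-162)**2 - 1*(-538) = 26244 + 538 = 26782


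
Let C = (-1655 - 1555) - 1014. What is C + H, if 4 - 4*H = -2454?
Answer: -7219/2 ≈ -3609.5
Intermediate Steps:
H = 1229/2 (H = 1 - ¼*(-2454) = 1 + 1227/2 = 1229/2 ≈ 614.50)
C = -4224 (C = -3210 - 1014 = -4224)
C + H = -4224 + 1229/2 = -7219/2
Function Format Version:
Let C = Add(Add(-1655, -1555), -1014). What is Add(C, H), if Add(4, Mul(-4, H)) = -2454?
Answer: Rational(-7219, 2) ≈ -3609.5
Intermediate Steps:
H = Rational(1229, 2) (H = Add(1, Mul(Rational(-1, 4), -2454)) = Add(1, Rational(1227, 2)) = Rational(1229, 2) ≈ 614.50)
C = -4224 (C = Add(-3210, -1014) = -4224)
Add(C, H) = Add(-4224, Rational(1229, 2)) = Rational(-7219, 2)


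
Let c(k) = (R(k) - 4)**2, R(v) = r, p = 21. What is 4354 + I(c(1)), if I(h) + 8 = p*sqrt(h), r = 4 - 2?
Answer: 4388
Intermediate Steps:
r = 2
R(v) = 2
c(k) = 4 (c(k) = (2 - 4)**2 = (-2)**2 = 4)
I(h) = -8 + 21*sqrt(h)
4354 + I(c(1)) = 4354 + (-8 + 21*sqrt(4)) = 4354 + (-8 + 21*2) = 4354 + (-8 + 42) = 4354 + 34 = 4388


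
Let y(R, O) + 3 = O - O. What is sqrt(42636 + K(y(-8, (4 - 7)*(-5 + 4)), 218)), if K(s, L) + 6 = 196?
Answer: 7*sqrt(874) ≈ 206.94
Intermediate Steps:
y(R, O) = -3 (y(R, O) = -3 + (O - O) = -3 + 0 = -3)
K(s, L) = 190 (K(s, L) = -6 + 196 = 190)
sqrt(42636 + K(y(-8, (4 - 7)*(-5 + 4)), 218)) = sqrt(42636 + 190) = sqrt(42826) = 7*sqrt(874)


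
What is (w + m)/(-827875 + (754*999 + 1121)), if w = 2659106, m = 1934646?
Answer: -1148438/18377 ≈ -62.493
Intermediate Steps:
(w + m)/(-827875 + (754*999 + 1121)) = (2659106 + 1934646)/(-827875 + (754*999 + 1121)) = 4593752/(-827875 + (753246 + 1121)) = 4593752/(-827875 + 754367) = 4593752/(-73508) = 4593752*(-1/73508) = -1148438/18377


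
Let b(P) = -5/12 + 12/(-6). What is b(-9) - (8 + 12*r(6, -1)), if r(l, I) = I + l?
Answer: -845/12 ≈ -70.417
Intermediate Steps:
b(P) = -29/12 (b(P) = -5*1/12 + 12*(-⅙) = -5/12 - 2 = -29/12)
b(-9) - (8 + 12*r(6, -1)) = -29/12 - (8 + 12*(-1 + 6)) = -29/12 - (8 + 12*5) = -29/12 - (8 + 60) = -29/12 - 1*68 = -29/12 - 68 = -845/12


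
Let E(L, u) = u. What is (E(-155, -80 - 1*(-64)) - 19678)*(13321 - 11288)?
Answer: -40037902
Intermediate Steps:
(E(-155, -80 - 1*(-64)) - 19678)*(13321 - 11288) = ((-80 - 1*(-64)) - 19678)*(13321 - 11288) = ((-80 + 64) - 19678)*2033 = (-16 - 19678)*2033 = -19694*2033 = -40037902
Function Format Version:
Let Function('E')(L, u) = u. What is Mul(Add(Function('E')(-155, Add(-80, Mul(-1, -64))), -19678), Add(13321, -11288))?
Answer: -40037902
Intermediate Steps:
Mul(Add(Function('E')(-155, Add(-80, Mul(-1, -64))), -19678), Add(13321, -11288)) = Mul(Add(Add(-80, Mul(-1, -64)), -19678), Add(13321, -11288)) = Mul(Add(Add(-80, 64), -19678), 2033) = Mul(Add(-16, -19678), 2033) = Mul(-19694, 2033) = -40037902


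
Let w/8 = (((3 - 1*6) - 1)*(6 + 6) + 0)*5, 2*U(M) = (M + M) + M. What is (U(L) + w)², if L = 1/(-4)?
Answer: 236021769/64 ≈ 3.6878e+6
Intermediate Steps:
L = -¼ ≈ -0.25000
U(M) = 3*M/2 (U(M) = ((M + M) + M)/2 = (2*M + M)/2 = (3*M)/2 = 3*M/2)
w = -1920 (w = 8*((((3 - 1*6) - 1)*(6 + 6) + 0)*5) = 8*((((3 - 6) - 1)*12 + 0)*5) = 8*(((-3 - 1)*12 + 0)*5) = 8*((-4*12 + 0)*5) = 8*((-48 + 0)*5) = 8*(-48*5) = 8*(-240) = -1920)
(U(L) + w)² = ((3/2)*(-¼) - 1920)² = (-3/8 - 1920)² = (-15363/8)² = 236021769/64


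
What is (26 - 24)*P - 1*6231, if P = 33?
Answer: -6165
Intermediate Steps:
(26 - 24)*P - 1*6231 = (26 - 24)*33 - 1*6231 = 2*33 - 6231 = 66 - 6231 = -6165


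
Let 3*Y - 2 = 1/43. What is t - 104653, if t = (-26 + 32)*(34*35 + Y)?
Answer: -4192885/43 ≈ -97509.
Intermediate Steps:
Y = 29/43 (Y = 2/3 + (1/3)/43 = 2/3 + (1/3)*(1/43) = 2/3 + 1/129 = 29/43 ≈ 0.67442)
t = 307194/43 (t = (-26 + 32)*(34*35 + 29/43) = 6*(1190 + 29/43) = 6*(51199/43) = 307194/43 ≈ 7144.0)
t - 104653 = 307194/43 - 104653 = -4192885/43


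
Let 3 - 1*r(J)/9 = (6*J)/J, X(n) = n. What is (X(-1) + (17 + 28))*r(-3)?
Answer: -1188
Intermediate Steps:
r(J) = -27 (r(J) = 27 - 9*6*J/J = 27 - 9*6 = 27 - 54 = -27)
(X(-1) + (17 + 28))*r(-3) = (-1 + (17 + 28))*(-27) = (-1 + 45)*(-27) = 44*(-27) = -1188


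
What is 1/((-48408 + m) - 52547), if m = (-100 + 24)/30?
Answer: -15/1514363 ≈ -9.9052e-6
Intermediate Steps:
m = -38/15 (m = (1/30)*(-76) = -38/15 ≈ -2.5333)
1/((-48408 + m) - 52547) = 1/((-48408 - 38/15) - 52547) = 1/(-726158/15 - 52547) = 1/(-1514363/15) = -15/1514363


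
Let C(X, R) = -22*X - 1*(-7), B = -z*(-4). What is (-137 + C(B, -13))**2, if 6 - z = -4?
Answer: 1020100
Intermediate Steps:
z = 10 (z = 6 - 1*(-4) = 6 + 4 = 10)
B = 40 (B = -1*10*(-4) = -10*(-4) = 40)
C(X, R) = 7 - 22*X (C(X, R) = -22*X + 7 = 7 - 22*X)
(-137 + C(B, -13))**2 = (-137 + (7 - 22*40))**2 = (-137 + (7 - 880))**2 = (-137 - 873)**2 = (-1010)**2 = 1020100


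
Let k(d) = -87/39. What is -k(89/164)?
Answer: 29/13 ≈ 2.2308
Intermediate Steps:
k(d) = -29/13 (k(d) = -87*1/39 = -29/13)
-k(89/164) = -1*(-29/13) = 29/13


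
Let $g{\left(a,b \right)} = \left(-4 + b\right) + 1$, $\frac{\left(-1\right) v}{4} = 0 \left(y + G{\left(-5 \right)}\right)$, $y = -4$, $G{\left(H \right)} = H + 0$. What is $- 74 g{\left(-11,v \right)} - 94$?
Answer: $128$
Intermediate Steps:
$G{\left(H \right)} = H$
$v = 0$ ($v = - 4 \cdot 0 \left(-4 - 5\right) = - 4 \cdot 0 \left(-9\right) = \left(-4\right) 0 = 0$)
$g{\left(a,b \right)} = -3 + b$
$- 74 g{\left(-11,v \right)} - 94 = - 74 \left(-3 + 0\right) - 94 = \left(-74\right) \left(-3\right) - 94 = 222 - 94 = 128$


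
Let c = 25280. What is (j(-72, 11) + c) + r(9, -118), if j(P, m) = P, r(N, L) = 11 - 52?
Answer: 25167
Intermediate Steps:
r(N, L) = -41
(j(-72, 11) + c) + r(9, -118) = (-72 + 25280) - 41 = 25208 - 41 = 25167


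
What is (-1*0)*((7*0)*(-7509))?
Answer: 0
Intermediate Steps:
(-1*0)*((7*0)*(-7509)) = 0*(0*(-7509)) = 0*0 = 0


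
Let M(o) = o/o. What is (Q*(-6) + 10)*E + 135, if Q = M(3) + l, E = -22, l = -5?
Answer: -613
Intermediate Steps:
M(o) = 1
Q = -4 (Q = 1 - 5 = -4)
(Q*(-6) + 10)*E + 135 = (-4*(-6) + 10)*(-22) + 135 = (24 + 10)*(-22) + 135 = 34*(-22) + 135 = -748 + 135 = -613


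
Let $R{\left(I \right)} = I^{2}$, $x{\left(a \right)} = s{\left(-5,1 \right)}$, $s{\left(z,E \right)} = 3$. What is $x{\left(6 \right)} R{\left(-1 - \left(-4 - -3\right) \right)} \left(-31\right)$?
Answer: $0$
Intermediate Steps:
$x{\left(a \right)} = 3$
$x{\left(6 \right)} R{\left(-1 - \left(-4 - -3\right) \right)} \left(-31\right) = 3 \left(-1 - \left(-4 - -3\right)\right)^{2} \left(-31\right) = 3 \left(-1 - \left(-4 + 3\right)\right)^{2} \left(-31\right) = 3 \left(-1 - -1\right)^{2} \left(-31\right) = 3 \left(-1 + 1\right)^{2} \left(-31\right) = 3 \cdot 0^{2} \left(-31\right) = 3 \cdot 0 \left(-31\right) = 0 \left(-31\right) = 0$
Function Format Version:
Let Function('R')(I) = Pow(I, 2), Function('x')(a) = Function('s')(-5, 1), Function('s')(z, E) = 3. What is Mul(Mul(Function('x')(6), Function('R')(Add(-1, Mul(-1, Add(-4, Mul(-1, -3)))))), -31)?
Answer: 0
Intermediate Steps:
Function('x')(a) = 3
Mul(Mul(Function('x')(6), Function('R')(Add(-1, Mul(-1, Add(-4, Mul(-1, -3)))))), -31) = Mul(Mul(3, Pow(Add(-1, Mul(-1, Add(-4, Mul(-1, -3)))), 2)), -31) = Mul(Mul(3, Pow(Add(-1, Mul(-1, Add(-4, 3))), 2)), -31) = Mul(Mul(3, Pow(Add(-1, Mul(-1, -1)), 2)), -31) = Mul(Mul(3, Pow(Add(-1, 1), 2)), -31) = Mul(Mul(3, Pow(0, 2)), -31) = Mul(Mul(3, 0), -31) = Mul(0, -31) = 0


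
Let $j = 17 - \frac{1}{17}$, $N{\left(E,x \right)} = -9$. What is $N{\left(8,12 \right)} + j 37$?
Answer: $\frac{10503}{17} \approx 617.82$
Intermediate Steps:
$j = \frac{288}{17}$ ($j = 17 - \frac{1}{17} = \frac{288}{17} \approx 16.941$)
$N{\left(8,12 \right)} + j 37 = -9 + \frac{288}{17} \cdot 37 = -9 + \frac{10656}{17} = \frac{10503}{17}$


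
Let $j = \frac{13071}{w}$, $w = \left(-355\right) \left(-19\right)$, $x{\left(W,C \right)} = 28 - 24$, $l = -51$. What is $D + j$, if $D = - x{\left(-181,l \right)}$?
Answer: $- \frac{13909}{6745} \approx -2.0621$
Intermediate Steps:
$x{\left(W,C \right)} = 4$
$w = 6745$
$j = \frac{13071}{6745} \approx 1.9379$
$D = -4$ ($D = \left(-1\right) 4 = -4$)
$D + j = -4 + \frac{13071}{6745} = - \frac{13909}{6745}$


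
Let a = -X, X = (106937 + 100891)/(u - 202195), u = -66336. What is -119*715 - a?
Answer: -22848167963/268531 ≈ -85086.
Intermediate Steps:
X = -207828/268531 (X = (106937 + 100891)/(-66336 - 202195) = 207828/(-268531) = 207828*(-1/268531) = -207828/268531 ≈ -0.77394)
a = 207828/268531 (a = -1*(-207828/268531) = 207828/268531 ≈ 0.77394)
-119*715 - a = -119*715 - 1*207828/268531 = -85085 - 207828/268531 = -22848167963/268531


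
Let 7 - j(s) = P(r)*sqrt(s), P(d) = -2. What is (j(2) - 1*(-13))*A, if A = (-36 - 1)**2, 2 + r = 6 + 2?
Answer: 27380 + 2738*sqrt(2) ≈ 31252.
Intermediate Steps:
r = 6 (r = -2 + (6 + 2) = -2 + 8 = 6)
j(s) = 7 + 2*sqrt(s) (j(s) = 7 - (-2)*sqrt(s) = 7 + 2*sqrt(s))
A = 1369 (A = (-37)**2 = 1369)
(j(2) - 1*(-13))*A = ((7 + 2*sqrt(2)) - 1*(-13))*1369 = ((7 + 2*sqrt(2)) + 13)*1369 = (20 + 2*sqrt(2))*1369 = 27380 + 2738*sqrt(2)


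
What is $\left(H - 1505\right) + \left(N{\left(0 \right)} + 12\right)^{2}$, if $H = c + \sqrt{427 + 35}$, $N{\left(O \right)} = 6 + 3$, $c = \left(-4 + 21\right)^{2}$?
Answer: $-775 + \sqrt{462} \approx -753.51$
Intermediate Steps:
$c = 289$ ($c = 17^{2} = 289$)
$N{\left(O \right)} = 9$
$H = 289 + \sqrt{462}$ ($H = 289 + \sqrt{427 + 35} = 289 + \sqrt{462} \approx 310.49$)
$\left(H - 1505\right) + \left(N{\left(0 \right)} + 12\right)^{2} = \left(\left(289 + \sqrt{462}\right) - 1505\right) + \left(9 + 12\right)^{2} = \left(-1216 + \sqrt{462}\right) + 21^{2} = \left(-1216 + \sqrt{462}\right) + 441 = -775 + \sqrt{462}$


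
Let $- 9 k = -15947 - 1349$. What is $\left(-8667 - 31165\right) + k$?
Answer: $- \frac{341192}{9} \approx -37910.0$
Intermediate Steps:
$k = \frac{17296}{9}$ ($k = - \frac{-15947 - 1349}{9} = \left(- \frac{1}{9}\right) \left(-17296\right) = \frac{17296}{9} \approx 1921.8$)
$\left(-8667 - 31165\right) + k = \left(-8667 - 31165\right) + \frac{17296}{9} = -39832 + \frac{17296}{9} = - \frac{341192}{9}$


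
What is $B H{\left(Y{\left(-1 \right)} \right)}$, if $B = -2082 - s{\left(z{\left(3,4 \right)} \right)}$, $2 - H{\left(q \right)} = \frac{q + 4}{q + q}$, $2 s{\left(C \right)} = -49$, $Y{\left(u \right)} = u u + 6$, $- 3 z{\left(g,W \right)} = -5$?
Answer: $- \frac{69955}{28} \approx -2498.4$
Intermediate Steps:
$z{\left(g,W \right)} = \frac{5}{3}$ ($z{\left(g,W \right)} = \left(- \frac{1}{3}\right) \left(-5\right) = \frac{5}{3}$)
$Y{\left(u \right)} = 6 + u^{2}$ ($Y{\left(u \right)} = u^{2} + 6 = 6 + u^{2}$)
$s{\left(C \right)} = - \frac{49}{2}$ ($s{\left(C \right)} = \frac{1}{2} \left(-49\right) = - \frac{49}{2}$)
$H{\left(q \right)} = 2 - \frac{4 + q}{2 q}$ ($H{\left(q \right)} = 2 - \frac{q + 4}{q + q} = 2 - \frac{4 + q}{2 q}$)
$B = - \frac{4115}{2}$ ($B = -2082 - - \frac{49}{2} = -2082 + \frac{49}{2} = - \frac{4115}{2} \approx -2057.5$)
$B H{\left(Y{\left(-1 \right)} \right)} = - \frac{4115 \left(\frac{3}{2} - \frac{2}{6 + \left(-1\right)^{2}}\right)}{2} = - \frac{4115 \left(\frac{3}{2} - \frac{2}{6 + 1}\right)}{2} = - \frac{4115 \left(\frac{3}{2} - \frac{2}{7}\right)}{2} = \left(- \frac{4115}{2}\right) \frac{17}{14} = - \frac{69955}{28}$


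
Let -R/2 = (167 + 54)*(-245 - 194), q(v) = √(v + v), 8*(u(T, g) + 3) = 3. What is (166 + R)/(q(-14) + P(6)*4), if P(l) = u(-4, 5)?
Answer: -1165224/79 - 1553632*I*√7/553 ≈ -14750.0 - 7433.1*I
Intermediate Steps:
u(T, g) = -21/8 (u(T, g) = -3 + (⅛)*3 = -3 + 3/8 = -21/8)
q(v) = √2*√v (q(v) = √(2*v) = √2*√v)
P(l) = -21/8
R = 194038 (R = -2*(167 + 54)*(-245 - 194) = -442*(-439) = -2*(-97019) = 194038)
(166 + R)/(q(-14) + P(6)*4) = (166 + 194038)/(√2*√(-14) - 21/8*4) = 194204/(√2*(I*√14) - 21/2) = 194204/(2*I*√7 - 21/2) = 194204/(-21/2 + 2*I*√7)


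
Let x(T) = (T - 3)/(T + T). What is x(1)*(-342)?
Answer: 342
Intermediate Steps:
x(T) = (-3 + T)/(2*T) (x(T) = (-3 + T)/((2*T)) = (-3 + T)*(1/(2*T)) = (-3 + T)/(2*T))
x(1)*(-342) = ((½)*(-3 + 1)/1)*(-342) = ((½)*1*(-2))*(-342) = -1*(-342) = 342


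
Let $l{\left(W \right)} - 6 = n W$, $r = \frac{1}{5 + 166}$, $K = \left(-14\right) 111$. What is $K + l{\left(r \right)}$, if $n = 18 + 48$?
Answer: $- \frac{88214}{57} \approx -1547.6$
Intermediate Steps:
$n = 66$
$K = -1554$
$r = \frac{1}{171} \approx 0.005848$
$l{\left(W \right)} = 6 + 66 W$
$K + l{\left(r \right)} = -1554 + \left(6 + 66 \cdot \frac{1}{171}\right) = -1554 + \left(6 + \frac{22}{57}\right) = -1554 + \frac{364}{57} = - \frac{88214}{57}$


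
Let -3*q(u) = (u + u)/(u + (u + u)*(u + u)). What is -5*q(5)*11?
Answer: 110/63 ≈ 1.7460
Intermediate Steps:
q(u) = -2*u/(3*(u + 4*u²)) (q(u) = -(u + u)/(3*(u + (u + u)*(u + u))) = -2*u/(3*(u + (2*u)*(2*u))) = -2*u/(3*(u + 4*u²)))
-5*q(5)*11 = -(-10)/(3 + 12*5)*11 = -(-10)/(3 + 60)*11 = -(-10)/63*11 = -5*(-2/63)*11 = (10/63)*11 = 110/63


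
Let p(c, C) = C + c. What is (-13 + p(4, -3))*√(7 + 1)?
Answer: -24*√2 ≈ -33.941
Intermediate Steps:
(-13 + p(4, -3))*√(7 + 1) = (-13 + (-3 + 4))*√(7 + 1) = (-13 + 1)*√8 = -24*√2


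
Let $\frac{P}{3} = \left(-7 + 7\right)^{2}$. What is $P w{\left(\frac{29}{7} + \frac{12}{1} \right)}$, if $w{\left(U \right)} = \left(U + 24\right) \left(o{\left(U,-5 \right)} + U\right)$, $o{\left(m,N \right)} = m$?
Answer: $0$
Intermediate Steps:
$w{\left(U \right)} = 2 U \left(24 + U\right)$ ($w{\left(U \right)} = \left(U + 24\right) \left(U + U\right) = \left(24 + U\right) 2 U = 2 U \left(24 + U\right)$)
$P = 0$ ($P = 3 \left(-7 + 7\right)^{2} = 3 \cdot 0^{2} = 3 \cdot 0 = 0$)
$P w{\left(\frac{29}{7} + \frac{12}{1} \right)} = 0 \cdot 2 \left(\frac{29}{7} + \frac{12}{1}\right) \left(24 + \left(\frac{29}{7} + \frac{12}{1}\right)\right) = 0 \cdot 2 \left(29 \cdot \frac{1}{7} + 12 \cdot 1\right) \left(24 + \left(29 \cdot \frac{1}{7} + 12 \cdot 1\right)\right) = 0 \cdot 2 \left(\frac{29}{7} + 12\right) \left(24 + \left(\frac{29}{7} + 12\right)\right) = 0 \cdot 2 \cdot \frac{113}{7} \left(24 + \frac{113}{7}\right) = 0 \cdot 2 \cdot \frac{113}{7} \cdot \frac{281}{7} = 0 \cdot \frac{63506}{49} = 0$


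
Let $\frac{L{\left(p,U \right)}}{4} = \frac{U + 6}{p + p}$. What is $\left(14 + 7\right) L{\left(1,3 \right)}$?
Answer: $378$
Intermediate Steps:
$L{\left(p,U \right)} = \frac{2 \left(6 + U\right)}{p}$ ($L{\left(p,U \right)} = 4 \frac{U + 6}{p + p} = 4 \frac{6 + U}{2 p} = \frac{2 \left(6 + U\right)}{p}$)
$\left(14 + 7\right) L{\left(1,3 \right)} = \left(14 + 7\right) \frac{2 \left(6 + 3\right)}{1} = 21 \cdot 2 \cdot 1 \cdot 9 = 21 \cdot 18 = 378$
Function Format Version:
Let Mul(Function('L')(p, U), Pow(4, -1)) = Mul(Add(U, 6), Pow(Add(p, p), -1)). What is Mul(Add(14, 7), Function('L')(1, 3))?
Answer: 378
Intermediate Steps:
Function('L')(p, U) = Mul(2, Pow(p, -1), Add(6, U)) (Function('L')(p, U) = Mul(4, Mul(Add(U, 6), Pow(Add(p, p), -1))) = Mul(4, Mul(Add(6, U), Pow(Mul(2, p), -1))) = Mul(4, Mul(Add(6, U), Mul(Rational(1, 2), Pow(p, -1)))) = Mul(4, Mul(Rational(1, 2), Pow(p, -1), Add(6, U))) = Mul(2, Pow(p, -1), Add(6, U)))
Mul(Add(14, 7), Function('L')(1, 3)) = Mul(Add(14, 7), Mul(2, Pow(1, -1), Add(6, 3))) = Mul(21, Mul(2, 1, 9)) = Mul(21, 18) = 378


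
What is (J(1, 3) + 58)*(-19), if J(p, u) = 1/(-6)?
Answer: -6593/6 ≈ -1098.8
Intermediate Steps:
J(p, u) = -⅙
(J(1, 3) + 58)*(-19) = (-⅙ + 58)*(-19) = (347/6)*(-19) = -6593/6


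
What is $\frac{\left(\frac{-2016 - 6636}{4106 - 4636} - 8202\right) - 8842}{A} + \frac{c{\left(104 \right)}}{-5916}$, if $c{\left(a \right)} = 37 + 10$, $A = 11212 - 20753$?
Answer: $\frac{916418441}{515786460} \approx 1.7767$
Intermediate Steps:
$A = -9541$ ($A = 11212 - 20753 = -9541$)
$c{\left(a \right)} = 47$
$\frac{\left(\frac{-2016 - 6636}{4106 - 4636} - 8202\right) - 8842}{A} + \frac{c{\left(104 \right)}}{-5916} = \frac{\left(\frac{-2016 - 6636}{4106 - 4636} - 8202\right) - 8842}{-9541} + \frac{47}{-5916} = \left(\left(- \frac{8652}{-530} - 8202\right) - 8842\right) \left(- \frac{1}{9541}\right) + 47 \left(- \frac{1}{5916}\right) = \left(\left(\left(-8652\right) \left(- \frac{1}{530}\right) - 8202\right) - 8842\right) \left(- \frac{1}{9541}\right) - \frac{47}{5916} = \left(\left(\frac{4326}{265} - 8202\right) - 8842\right) \left(- \frac{1}{9541}\right) - \frac{47}{5916} = \left(- \frac{2169204}{265} - 8842\right) \left(- \frac{1}{9541}\right) - \frac{47}{5916} = \left(- \frac{4512334}{265}\right) \left(- \frac{1}{9541}\right) - \frac{47}{5916} = \frac{4512334}{2528365} - \frac{47}{5916} = \frac{916418441}{515786460}$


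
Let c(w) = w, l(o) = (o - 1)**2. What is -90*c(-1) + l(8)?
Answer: 139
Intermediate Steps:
l(o) = (-1 + o)**2
-90*c(-1) + l(8) = -90*(-1) + (-1 + 8)**2 = 90 + 7**2 = 90 + 49 = 139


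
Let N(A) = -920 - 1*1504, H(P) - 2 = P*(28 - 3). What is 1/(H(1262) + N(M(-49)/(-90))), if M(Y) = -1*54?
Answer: 1/29128 ≈ 3.4331e-5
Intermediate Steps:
M(Y) = -54
H(P) = 2 + 25*P (H(P) = 2 + P*(28 - 3) = 2 + P*25 = 2 + 25*P)
N(A) = -2424 (N(A) = -920 - 1504 = -2424)
1/(H(1262) + N(M(-49)/(-90))) = 1/((2 + 25*1262) - 2424) = 1/((2 + 31550) - 2424) = 1/(31552 - 2424) = 1/29128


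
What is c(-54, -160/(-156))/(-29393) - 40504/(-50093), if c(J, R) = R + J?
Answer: 46534320946/57422958411 ≈ 0.81038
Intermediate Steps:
c(J, R) = J + R
c(-54, -160/(-156))/(-29393) - 40504/(-50093) = (-54 - 160/(-156))/(-29393) - 40504/(-50093) = (-54 - 160*(-1/156))*(-1/29393) - 40504*(-1/50093) = (-54 + 40/39)*(-1/29393) + 40504/50093 = -2066/39*(-1/29393) + 40504/50093 = 2066/1146327 + 40504/50093 = 46534320946/57422958411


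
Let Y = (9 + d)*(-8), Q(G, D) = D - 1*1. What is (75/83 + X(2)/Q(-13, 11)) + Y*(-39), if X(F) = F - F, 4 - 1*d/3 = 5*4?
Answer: -1009869/83 ≈ -12167.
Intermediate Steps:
d = -48 (d = 12 - 15*4 = 12 - 3*20 = 12 - 60 = -48)
Q(G, D) = -1 + D (Q(G, D) = D - 1 = -1 + D)
Y = 312 (Y = (9 - 48)*(-8) = -39*(-8) = 312)
X(F) = 0
(75/83 + X(2)/Q(-13, 11)) + Y*(-39) = (75/83 + 0/(-1 + 11)) + 312*(-39) = (75*(1/83) + 0/10) - 12168 = (75/83 + 0*(⅒)) - 12168 = (75/83 + 0) - 12168 = 75/83 - 12168 = -1009869/83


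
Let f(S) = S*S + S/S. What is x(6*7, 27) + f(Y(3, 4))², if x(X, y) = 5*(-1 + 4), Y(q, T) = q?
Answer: 115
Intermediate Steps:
x(X, y) = 15 (x(X, y) = 5*3 = 15)
f(S) = 1 + S² (f(S) = S² + 1 = 1 + S²)
x(6*7, 27) + f(Y(3, 4))² = 15 + (1 + 3²)² = 15 + (1 + 9)² = 15 + 10² = 15 + 100 = 115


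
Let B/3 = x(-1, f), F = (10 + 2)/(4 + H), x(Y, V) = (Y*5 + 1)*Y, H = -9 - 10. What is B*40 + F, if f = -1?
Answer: 2396/5 ≈ 479.20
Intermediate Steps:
H = -19
x(Y, V) = Y*(1 + 5*Y) (x(Y, V) = (5*Y + 1)*Y = (1 + 5*Y)*Y = Y*(1 + 5*Y))
F = -4/5 (F = (10 + 2)/(4 - 19) = 12/(-15) = 12*(-1/15) = -4/5 ≈ -0.80000)
B = 12 (B = 3*(-(1 + 5*(-1))) = 3*(-(1 - 5)) = 3*(-1*(-4)) = 3*4 = 12)
B*40 + F = 12*40 - 4/5 = 480 - 4/5 = 2396/5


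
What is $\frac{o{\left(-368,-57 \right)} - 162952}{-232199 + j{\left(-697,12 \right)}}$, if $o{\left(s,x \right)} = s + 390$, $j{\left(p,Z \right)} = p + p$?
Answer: $\frac{162930}{233593} \approx 0.6975$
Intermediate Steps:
$j{\left(p,Z \right)} = 2 p$
$o{\left(s,x \right)} = 390 + s$
$\frac{o{\left(-368,-57 \right)} - 162952}{-232199 + j{\left(-697,12 \right)}} = \frac{\left(390 - 368\right) - 162952}{-232199 + 2 \left(-697\right)} = \frac{22 - 162952}{-232199 - 1394} = - \frac{162930}{-233593} = \left(-162930\right) \left(- \frac{1}{233593}\right) = \frac{162930}{233593}$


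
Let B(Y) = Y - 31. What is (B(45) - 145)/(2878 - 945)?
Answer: -131/1933 ≈ -0.067770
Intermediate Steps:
B(Y) = -31 + Y
(B(45) - 145)/(2878 - 945) = ((-31 + 45) - 145)/(2878 - 945) = (14 - 145)/1933 = -131*1/1933 = -131/1933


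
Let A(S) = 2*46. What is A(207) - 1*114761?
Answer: -114669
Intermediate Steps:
A(S) = 92
A(207) - 1*114761 = 92 - 1*114761 = 92 - 114761 = -114669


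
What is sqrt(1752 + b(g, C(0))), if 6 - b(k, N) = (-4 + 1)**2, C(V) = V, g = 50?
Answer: sqrt(1749) ≈ 41.821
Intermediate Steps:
b(k, N) = -3 (b(k, N) = 6 - (-4 + 1)**2 = 6 - 1*(-3)**2 = 6 - 1*9 = 6 - 9 = -3)
sqrt(1752 + b(g, C(0))) = sqrt(1752 - 3) = sqrt(1749)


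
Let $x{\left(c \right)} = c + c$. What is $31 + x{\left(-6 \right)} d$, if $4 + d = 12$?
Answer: $-65$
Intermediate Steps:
$d = 8$ ($d = -4 + 12 = 8$)
$x{\left(c \right)} = 2 c$
$31 + x{\left(-6 \right)} d = 31 + 2 \left(-6\right) 8 = 31 - 96 = -65$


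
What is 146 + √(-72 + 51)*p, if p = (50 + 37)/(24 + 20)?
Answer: 146 + 87*I*√21/44 ≈ 146.0 + 9.061*I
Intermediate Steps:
p = 87/44 ≈ 1.9773
146 + √(-72 + 51)*p = 146 + √(-72 + 51)*(87/44) = 146 + √(-21)*(87/44) = 146 + (I*√21)*(87/44) = 146 + 87*I*√21/44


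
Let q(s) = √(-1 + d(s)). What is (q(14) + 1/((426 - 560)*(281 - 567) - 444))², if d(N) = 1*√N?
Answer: (1 + 37880*√(-1 + √14))²/1434894400 ≈ 2.7417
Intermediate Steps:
d(N) = √N
q(s) = √(-1 + √s)
(q(14) + 1/((426 - 560)*(281 - 567) - 444))² = (√(-1 + √14) + 1/((426 - 560)*(281 - 567) - 444))² = (√(-1 + √14) + 1/(-134*(-286) - 444))² = (√(-1 + √14) + 1/(38324 - 444))² = (√(-1 + √14) + 1/37880)² = (1/37880 + √(-1 + √14))²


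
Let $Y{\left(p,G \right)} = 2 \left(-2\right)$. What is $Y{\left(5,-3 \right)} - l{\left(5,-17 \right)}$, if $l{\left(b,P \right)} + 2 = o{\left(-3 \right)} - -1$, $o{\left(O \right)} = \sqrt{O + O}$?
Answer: $-3 - i \sqrt{6} \approx -3.0 - 2.4495 i$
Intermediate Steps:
$Y{\left(p,G \right)} = -4$
$o{\left(O \right)} = \sqrt{2} \sqrt{O}$ ($o{\left(O \right)} = \sqrt{2 O} = \sqrt{2} \sqrt{O}$)
$l{\left(b,P \right)} = -1 + i \sqrt{6}$ ($l{\left(b,P \right)} = -2 + \left(\sqrt{2} \sqrt{-3} - -1\right) = -2 + \left(\sqrt{2} i \sqrt{3} + 1\right) = -2 + \left(i \sqrt{6} + 1\right) = -2 + \left(1 + i \sqrt{6}\right) = -1 + i \sqrt{6}$)
$Y{\left(5,-3 \right)} - l{\left(5,-17 \right)} = -4 - \left(-1 + i \sqrt{6}\right) = -4 + \left(1 - i \sqrt{6}\right) = -3 - i \sqrt{6}$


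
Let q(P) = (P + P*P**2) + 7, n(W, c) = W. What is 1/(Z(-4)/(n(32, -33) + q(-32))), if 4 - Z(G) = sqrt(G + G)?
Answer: -32761/6 - 32761*I*sqrt(2)/12 ≈ -5460.2 - 3860.9*I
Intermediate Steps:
Z(G) = 4 - sqrt(2)*sqrt(G) (Z(G) = 4 - sqrt(G + G) = 4 - sqrt(2*G) = 4 - sqrt(2)*sqrt(G))
q(P) = 7 + P + P**3 (q(P) = (P + P**3) + 7 = 7 + P + P**3)
1/(Z(-4)/(n(32, -33) + q(-32))) = 1/((4 - sqrt(2)*sqrt(-4))/(32 + (7 - 32 + (-32)**3))) = 1/((4 - sqrt(2)*2*I)/(32 + (7 - 32 - 32768))) = 1/((4 - 2*I*sqrt(2))/(32 - 32793)) = 1/((4 - 2*I*sqrt(2))/(-32761)) = 1/(-(4 - 2*I*sqrt(2))/32761) = 1/(-4/32761 + 2*I*sqrt(2)/32761)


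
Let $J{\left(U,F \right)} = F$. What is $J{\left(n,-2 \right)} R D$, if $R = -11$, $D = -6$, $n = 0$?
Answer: $-132$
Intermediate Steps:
$J{\left(n,-2 \right)} R D = \left(-2\right) \left(-11\right) \left(-6\right) = 22 \left(-6\right) = -132$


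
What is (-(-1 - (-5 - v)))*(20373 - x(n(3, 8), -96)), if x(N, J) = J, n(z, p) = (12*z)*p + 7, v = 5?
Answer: -184221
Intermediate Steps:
n(z, p) = 7 + 12*p*z (n(z, p) = 12*p*z + 7 = 7 + 12*p*z)
(-(-1 - (-5 - v)))*(20373 - x(n(3, 8), -96)) = (-(-1 - (-5 - 1*5)))*(20373 - 1*(-96)) = (-(-1 - (-5 - 5)))*(20373 + 96) = -(-1 - 1*(-10))*20469 = -(-1 + 10)*20469 = -1*9*20469 = -9*20469 = -184221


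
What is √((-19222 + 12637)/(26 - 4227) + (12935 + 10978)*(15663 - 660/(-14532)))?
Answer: √9694020242440998209949/5087411 ≈ 19353.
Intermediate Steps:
√((-19222 + 12637)/(26 - 4227) + (12935 + 10978)*(15663 - 660/(-14532))) = √(-6585/(-4201) + 23913*(15663 - 660*(-1/14532))) = √(-6585*(-1/4201) + 23913*(15663 + 55/1211)) = √(6585/4201 + 23913*(18967948/1211)) = √(6585/4201 + 453580540524/1211) = √(1905491858715759/5087411) = √9694020242440998209949/5087411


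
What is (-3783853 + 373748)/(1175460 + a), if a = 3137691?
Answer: -3410105/4313151 ≈ -0.79063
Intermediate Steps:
(-3783853 + 373748)/(1175460 + a) = (-3783853 + 373748)/(1175460 + 3137691) = -3410105/4313151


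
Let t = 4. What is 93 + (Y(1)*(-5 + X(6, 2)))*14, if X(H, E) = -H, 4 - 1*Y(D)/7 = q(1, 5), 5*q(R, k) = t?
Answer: -16783/5 ≈ -3356.6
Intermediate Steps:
q(R, k) = ⅘ (q(R, k) = (⅕)*4 = ⅘)
Y(D) = 112/5 (Y(D) = 28 - 7*⅘ = 28 - 28/5 = 112/5)
93 + (Y(1)*(-5 + X(6, 2)))*14 = 93 + (112*(-5 - 1*6)/5)*14 = 93 + (112*(-5 - 6)/5)*14 = 93 + ((112/5)*(-11))*14 = 93 - 1232/5*14 = 93 - 17248/5 = -16783/5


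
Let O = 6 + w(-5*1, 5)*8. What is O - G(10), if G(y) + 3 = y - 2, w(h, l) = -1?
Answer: -7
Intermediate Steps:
O = -2 (O = 6 - 1*8 = 6 - 8 = -2)
G(y) = -5 + y (G(y) = -3 + (y - 2) = -3 + (-2 + y) = -5 + y)
O - G(10) = -2 - (-5 + 10) = -2 - 1*5 = -2 - 5 = -7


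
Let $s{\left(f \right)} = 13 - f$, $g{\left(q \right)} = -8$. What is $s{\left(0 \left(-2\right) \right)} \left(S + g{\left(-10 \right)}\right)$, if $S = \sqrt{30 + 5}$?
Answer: $-104 + 13 \sqrt{35} \approx -27.091$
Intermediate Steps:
$S = \sqrt{35} \approx 5.9161$
$s{\left(0 \left(-2\right) \right)} \left(S + g{\left(-10 \right)}\right) = \left(13 - 0 \left(-2\right)\right) \left(\sqrt{35} - 8\right) = \left(13 - 0\right) \left(-8 + \sqrt{35}\right) = \left(13 + 0\right) \left(-8 + \sqrt{35}\right) = 13 \left(-8 + \sqrt{35}\right) = -104 + 13 \sqrt{35}$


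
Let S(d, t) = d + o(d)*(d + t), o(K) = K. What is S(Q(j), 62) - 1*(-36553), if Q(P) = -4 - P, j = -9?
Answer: 36893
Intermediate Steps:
S(d, t) = d + d*(d + t)
S(Q(j), 62) - 1*(-36553) = (-4 - 1*(-9))*(1 + (-4 - 1*(-9)) + 62) - 1*(-36553) = (-4 + 9)*(1 + (-4 + 9) + 62) + 36553 = 5*(1 + 5 + 62) + 36553 = 5*68 + 36553 = 340 + 36553 = 36893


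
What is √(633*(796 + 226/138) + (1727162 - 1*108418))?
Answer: √1123410137/23 ≈ 1457.3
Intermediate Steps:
√(633*(796 + 226/138) + (1727162 - 1*108418)) = √(633*(796 + 226*(1/138)) + (1727162 - 108418)) = √(633*(796 + 113/69) + 1618744) = √(633*(55037/69) + 1618744) = √(11612807/23 + 1618744) = √(48843919/23) = √1123410137/23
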